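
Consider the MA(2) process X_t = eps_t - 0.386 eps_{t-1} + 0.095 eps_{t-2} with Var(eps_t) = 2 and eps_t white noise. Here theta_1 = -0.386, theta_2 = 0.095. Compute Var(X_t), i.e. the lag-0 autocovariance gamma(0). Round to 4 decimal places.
\gamma(0) = 2.3160

For an MA(q) process X_t = eps_t + sum_i theta_i eps_{t-i} with
Var(eps_t) = sigma^2, the variance is
  gamma(0) = sigma^2 * (1 + sum_i theta_i^2).
  sum_i theta_i^2 = (-0.386)^2 + (0.095)^2 = 0.148996 + 0.009025 = 0.158021.
  gamma(0) = 2 * (1 + 0.158021) = 2 * 1.158021 = 2.316042, which rounds to 2.3160.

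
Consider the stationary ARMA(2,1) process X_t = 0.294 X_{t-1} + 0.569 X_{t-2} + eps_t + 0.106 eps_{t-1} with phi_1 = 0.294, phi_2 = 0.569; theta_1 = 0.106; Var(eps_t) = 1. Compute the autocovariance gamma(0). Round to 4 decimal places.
\gamma(0) = 3.1967

Multiply the model equation by X_{t-k} and take expectations. With theta_0 = psi_0 = 1 and psi_j the MA(infinity) weights, this gives
  gamma(k) - sum_i phi_i gamma(k-i) = c_k,
  c_k = sigma^2 * sum_{j=k..q} theta_j psi_{j-k}   (c_k = 0 for k > q),
using gamma(-m) = gamma(m).
psi-weights needed (psi_j = theta_j + sum_i phi_i psi_{j-i}):
  psi_1 = theta_1 + phi_1 = 0.106 + (0.294) = 0.4
Right-hand sides:
  c_0 = sigma^2 (1 + theta_1 psi_1) = 1 * (1 + (0.106)(0.4)) = 1 * 1.0424 = 1.0424
  c_1 = sigma^2 theta_1 = 1 * (0.106) = 0.106
  c_2 = 0
Equations for k = 0, 1, 2 (AR order 2, c_2 = 0):
  (E0) gamma(0) = phi_1 gamma(1) + phi_2 gamma(2) + c_0
  (E1) gamma(1) = phi_1 gamma(0) + phi_2 gamma(1) + c_1
  (E2) gamma(2) = phi_1 gamma(1) + phi_2 gamma(0)
From (E1): gamma(1) = A gamma(0) + B with
  A = phi_1 / (1 - phi_2) = 0.294 / 0.431 = 0.682135,   B = c_1 / (1 - phi_2) = 0.106 / 0.431 = 0.24594.
Insert (E2) into (E0): gamma(0) (1 - phi_2^2) = phi_1 (1 + phi_2) gamma(1) + c_0.
  phi_1 (1 + phi_2) = (0.294)(1.569) = 0.461286,   1 - phi_2^2 = 0.676239.
Replace gamma(1) by A gamma(0) + B and collect gamma(0):
  gamma(0) [0.676239 - (0.461286)(0.682135)] = (0.461286)(0.24594) + 1.0424
  gamma(0) * 0.36158 = 1.155849
  gamma(0) = 1.155849 / 0.36158 = 3.196662.
Therefore gamma(0) = 3.1967 (to 4 decimal places).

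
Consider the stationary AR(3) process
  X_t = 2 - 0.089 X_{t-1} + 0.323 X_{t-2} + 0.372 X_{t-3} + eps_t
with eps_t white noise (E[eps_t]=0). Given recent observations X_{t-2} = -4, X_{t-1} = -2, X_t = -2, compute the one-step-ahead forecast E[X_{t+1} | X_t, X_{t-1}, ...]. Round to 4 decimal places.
E[X_{t+1} \mid \mathcal F_t] = 0.0440

For an AR(p) model X_t = c + sum_i phi_i X_{t-i} + eps_t, the
one-step-ahead conditional mean is
  E[X_{t+1} | X_t, ...] = c + sum_i phi_i X_{t+1-i}.
Substitute known values:
  E[X_{t+1} | ...] = 2 + (-0.089) * (-2) + (0.323) * (-2) + (0.372) * (-4)
                   = 0.0440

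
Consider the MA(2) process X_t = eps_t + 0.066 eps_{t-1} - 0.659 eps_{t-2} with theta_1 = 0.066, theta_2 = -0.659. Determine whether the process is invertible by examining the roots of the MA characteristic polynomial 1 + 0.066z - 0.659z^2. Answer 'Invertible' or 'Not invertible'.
\text{Invertible}

The MA(q) characteristic polynomial is P(z) = 1 + 0.066z - 0.659z^2.
Invertibility requires all roots to lie outside the unit circle, i.e. |z| > 1 for every root.
Set 1 + (0.066) z + (-0.659) z^2 = 0, i.e. a z^2 + b z + c = 0 with a = -0.659, b = 0.066, c = 1.
Discriminant D = b^2 - 4ac = (0.066)^2 - 4*(-0.659)*1 = 0.004356 - (-2.636) = 2.640356.
D >= 0, so the roots are real: z = (-b +/- sqrt(D)) / (2a) = (-0.066 +/- 1.624917) / (-1.318).
  z_1 = (-0.066 + 1.624917) / (-1.318) = -1.1828,   |z_1| = 1.1828.
  z_2 = (-0.066 - 1.624917) / (-1.318) = 1.2829,   |z_2| = 1.2829.
Moduli of all roots: 1.1828, 1.2829.
All moduli strictly greater than 1? Yes.
Verdict: Invertible.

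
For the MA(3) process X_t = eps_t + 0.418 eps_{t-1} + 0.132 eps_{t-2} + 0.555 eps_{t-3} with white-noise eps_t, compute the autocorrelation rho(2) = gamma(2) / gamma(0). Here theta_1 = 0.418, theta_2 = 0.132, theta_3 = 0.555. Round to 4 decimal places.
\rho(2) = 0.2426

For an MA(q) process with theta_0 = 1, the autocovariance is
  gamma(k) = sigma^2 * sum_{i=0..q-k} theta_i * theta_{i+k},
and rho(k) = gamma(k) / gamma(0). Sigma^2 cancels.
  numerator   = (1)*(0.132) + (0.418)*(0.555) = 0.36399.
  denominator = (1)^2 + (0.418)^2 + (0.132)^2 + (0.555)^2 = 1.500173.
  rho(2) = 0.36399 / 1.500173 = 0.2426.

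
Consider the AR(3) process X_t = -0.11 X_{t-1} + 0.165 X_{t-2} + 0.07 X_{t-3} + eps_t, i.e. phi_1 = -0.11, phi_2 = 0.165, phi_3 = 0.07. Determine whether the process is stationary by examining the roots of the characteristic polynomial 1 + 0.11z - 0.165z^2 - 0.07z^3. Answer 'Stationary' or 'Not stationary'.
\text{Stationary}

The AR(p) characteristic polynomial is P(z) = 1 + 0.11z - 0.165z^2 - 0.07z^3.
Stationarity requires all roots to lie outside the unit circle, i.e. |z| > 1 for every root.
Degree 3: look for a simple real root z0 first, then factor out (1 - z/z0) and solve the remaining quadratic.
Testing z0 = 2: P(2) = 1 + (0.11)(2) + (-0.165)(2)^2 + (-0.07)(2)^3
  = 1 + (0.22) + (-0.66) + (-0.56) = 0.  So z_0 = 2 is a root, |z_0| = 2.
Divide out the factor (1 - 0.5 z) = (1 - z/z0) (since 1/z0 = 0.5):
  P(z) = (1 - 0.5 z)(1 + (0.61) z + (0.14) z^2)
  [check: z-coef 0.61 - (0.5) = 0.11; z^2-coef 0.14 - (0.5)(0.61) = -0.165; z^3-coef -(0.5)(0.14) = -0.07.]
Remaining roots from the quadratic factor 1 + (0.61) z + (0.14) z^2:
  Set 1 + (0.61) z + (0.14) z^2 = 0, i.e. a z^2 + b z + c = 0 with a = 0.14, b = 0.61, c = 1.
  Discriminant D = b^2 - 4ac = (0.61)^2 - 4*(0.14)*1 = 0.3721 - (0.56) = -0.1879.
  D < 0, so the roots are the complex-conjugate pair z = (-b +/- i sqrt(-D)) / (2a) = -2.1786 +/- 1.5481i.
  For a conjugate pair |z|^2 = z * conj(z) = (product of roots) = c/a = 1/(0.14) = 7.142857, so |z| = sqrt(7.142857) = 2.6726 for both roots.
Moduli of all roots: 2.0000, 2.6726, 2.6726.
All moduli strictly greater than 1? Yes.
Verdict: Stationary.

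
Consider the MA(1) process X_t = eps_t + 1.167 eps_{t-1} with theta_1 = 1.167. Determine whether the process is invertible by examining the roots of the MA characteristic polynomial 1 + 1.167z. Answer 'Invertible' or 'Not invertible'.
\text{Not invertible}

The MA(q) characteristic polynomial is P(z) = 1 + 1.167z.
Invertibility requires all roots to lie outside the unit circle, i.e. |z| > 1 for every root.
This is linear in z: 1 + (1.167) z = 0  =>  z = -1/(1.167) = -0.856898,  |z| = 0.856898.
Moduli of all roots: 0.8569.
All moduli strictly greater than 1? No.
Verdict: Not invertible.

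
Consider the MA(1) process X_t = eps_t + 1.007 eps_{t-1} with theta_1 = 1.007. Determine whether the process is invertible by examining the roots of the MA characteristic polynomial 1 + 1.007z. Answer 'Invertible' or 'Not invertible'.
\text{Not invertible}

The MA(q) characteristic polynomial is P(z) = 1 + 1.007z.
Invertibility requires all roots to lie outside the unit circle, i.e. |z| > 1 for every root.
This is linear in z: 1 + (1.007) z = 0  =>  z = -1/(1.007) = -0.993049,  |z| = 0.993049.
Moduli of all roots: 0.9930.
All moduli strictly greater than 1? No.
Verdict: Not invertible.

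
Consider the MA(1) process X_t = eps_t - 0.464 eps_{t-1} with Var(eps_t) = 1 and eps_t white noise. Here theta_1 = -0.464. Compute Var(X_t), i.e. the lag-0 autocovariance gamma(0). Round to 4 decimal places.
\gamma(0) = 1.2153

For an MA(q) process X_t = eps_t + sum_i theta_i eps_{t-i} with
Var(eps_t) = sigma^2, the variance is
  gamma(0) = sigma^2 * (1 + sum_i theta_i^2).
  sum_i theta_i^2 = (-0.464)^2 = 0.215296.
  gamma(0) = 1 * (1 + 0.215296) = 1 * 1.215296 = 1.215296, which rounds to 1.2153.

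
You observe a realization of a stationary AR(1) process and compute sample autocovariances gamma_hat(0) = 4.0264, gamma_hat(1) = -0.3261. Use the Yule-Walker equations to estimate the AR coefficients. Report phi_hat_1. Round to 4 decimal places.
\hat\phi_{1} = -0.0810

The Yule-Walker equations for an AR(p) process read, in matrix form,
  Gamma_p phi = r_p,   with   (Gamma_p)_{ij} = gamma(|i - j|),
                       (r_p)_i = gamma(i),   i,j = 1..p.
Substitute the sample gammas (Toeplitz matrix and right-hand side of size 1):
  Gamma_p = [[4.0264]]
  r_p     = [-0.3261]
With p = 1 this is the single equation gamma(0) phi_1 = gamma(1):
  phi_hat_1 = gamma(1) / gamma(0) = -0.3261 / 4.0264 = -0.0810.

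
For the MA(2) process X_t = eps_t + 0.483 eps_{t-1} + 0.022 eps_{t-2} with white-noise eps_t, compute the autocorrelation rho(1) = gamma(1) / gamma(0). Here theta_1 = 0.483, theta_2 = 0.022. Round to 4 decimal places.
\rho(1) = 0.4001

For an MA(q) process with theta_0 = 1, the autocovariance is
  gamma(k) = sigma^2 * sum_{i=0..q-k} theta_i * theta_{i+k},
and rho(k) = gamma(k) / gamma(0). Sigma^2 cancels.
  numerator   = (1)*(0.483) + (0.483)*(0.022) = 0.493626.
  denominator = (1)^2 + (0.483)^2 + (0.022)^2 = 1.233773.
  rho(1) = 0.493626 / 1.233773 = 0.4001.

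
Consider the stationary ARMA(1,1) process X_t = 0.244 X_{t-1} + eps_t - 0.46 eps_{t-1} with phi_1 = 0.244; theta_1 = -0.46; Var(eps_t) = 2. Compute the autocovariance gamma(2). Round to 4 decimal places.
\gamma(2) = -0.0995

Multiply the model equation by X_{t-k} and take expectations. With theta_0 = psi_0 = 1 and psi_j the MA(infinity) weights, this gives
  gamma(k) - sum_i phi_i gamma(k-i) = c_k,
  c_k = sigma^2 * sum_{j=k..q} theta_j psi_{j-k}   (c_k = 0 for k > q),
using gamma(-m) = gamma(m).
psi-weights needed (psi_j = theta_j + sum_i phi_i psi_{j-i}):
  psi_1 = theta_1 + phi_1 = -0.46 + (0.244) = -0.216
Right-hand sides:
  c_0 = sigma^2 (1 + theta_1 psi_1) = 2 * (1 + (-0.46)(-0.216)) = 2 * 1.09936 = 2.19872
  c_1 = sigma^2 theta_1 = 2 * (-0.46) = -0.92
  c_2 = 0
Equations for k = 0 and k = 1 (AR order 1):
  gamma(0) = phi_1 gamma(1) + c_0
  gamma(1) = phi_1 gamma(0) + c_1
Substituting the second into the first: gamma(0) (1 - phi_1^2) = c_0 + phi_1 c_1, so
  gamma(0) = (c_0 + phi_1 c_1) / (1 - phi_1^2) = (2.19872 + (0.244)(-0.92)) / (1 - (0.244)^2) = 1.97424 / 0.940464 = 2.099219.
  gamma(1) = phi_1 gamma(0) + c_1 = (0.244)(2.099219) + (-0.92) = -0.407791.
For k = 2 (> q): gamma(2) = phi_1 gamma(1) = (0.244)(-0.407791) = -0.099501.
Therefore gamma(2) = -0.0995 (to 4 decimal places).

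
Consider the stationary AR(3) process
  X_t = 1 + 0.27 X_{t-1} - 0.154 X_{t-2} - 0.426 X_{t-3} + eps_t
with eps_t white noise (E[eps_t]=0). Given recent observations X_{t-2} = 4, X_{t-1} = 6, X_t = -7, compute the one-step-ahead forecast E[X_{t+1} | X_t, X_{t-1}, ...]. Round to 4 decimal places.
E[X_{t+1} \mid \mathcal F_t] = -3.5180

For an AR(p) model X_t = c + sum_i phi_i X_{t-i} + eps_t, the
one-step-ahead conditional mean is
  E[X_{t+1} | X_t, ...] = c + sum_i phi_i X_{t+1-i}.
Substitute known values:
  E[X_{t+1} | ...] = 1 + (0.27) * (-7) + (-0.154) * (6) + (-0.426) * (4)
                   = -3.5180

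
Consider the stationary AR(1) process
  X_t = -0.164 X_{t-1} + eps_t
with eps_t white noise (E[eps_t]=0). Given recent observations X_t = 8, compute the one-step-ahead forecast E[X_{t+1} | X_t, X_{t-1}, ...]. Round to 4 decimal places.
E[X_{t+1} \mid \mathcal F_t] = -1.3120

For an AR(p) model X_t = c + sum_i phi_i X_{t-i} + eps_t, the
one-step-ahead conditional mean is
  E[X_{t+1} | X_t, ...] = c + sum_i phi_i X_{t+1-i}.
Substitute known values:
  E[X_{t+1} | ...] = (-0.164) * (8)
                   = -1.3120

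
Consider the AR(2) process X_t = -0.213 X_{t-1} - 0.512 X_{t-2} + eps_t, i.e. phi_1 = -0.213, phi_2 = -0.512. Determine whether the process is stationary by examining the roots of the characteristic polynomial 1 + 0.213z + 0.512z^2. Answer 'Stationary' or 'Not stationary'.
\text{Stationary}

The AR(p) characteristic polynomial is P(z) = 1 + 0.213z + 0.512z^2.
Stationarity requires all roots to lie outside the unit circle, i.e. |z| > 1 for every root.
Set 1 + (0.213) z + (0.512) z^2 = 0, i.e. a z^2 + b z + c = 0 with a = 0.512, b = 0.213, c = 1.
Discriminant D = b^2 - 4ac = (0.213)^2 - 4*(0.512)*1 = 0.045369 - (2.048) = -2.002631.
D < 0, so the roots are the complex-conjugate pair z = (-b +/- i sqrt(-D)) / (2a) = -0.208 +/- 1.382i.
For a conjugate pair |z|^2 = z * conj(z) = (product of roots) = c/a = 1/(0.512) = 1.953125, so |z| = sqrt(1.953125) = 1.3975 for both roots.
Moduli of all roots: 1.3975, 1.3975.
All moduli strictly greater than 1? Yes.
Verdict: Stationary.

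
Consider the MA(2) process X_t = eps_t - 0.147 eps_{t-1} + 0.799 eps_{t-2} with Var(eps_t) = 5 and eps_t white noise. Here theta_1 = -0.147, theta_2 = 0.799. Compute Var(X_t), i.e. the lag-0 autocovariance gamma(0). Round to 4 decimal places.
\gamma(0) = 8.3001

For an MA(q) process X_t = eps_t + sum_i theta_i eps_{t-i} with
Var(eps_t) = sigma^2, the variance is
  gamma(0) = sigma^2 * (1 + sum_i theta_i^2).
  sum_i theta_i^2 = (-0.147)^2 + (0.799)^2 = 0.021609 + 0.638401 = 0.66001.
  gamma(0) = 5 * (1 + 0.66001) = 5 * 1.66001 = 8.30005, which rounds to 8.3001.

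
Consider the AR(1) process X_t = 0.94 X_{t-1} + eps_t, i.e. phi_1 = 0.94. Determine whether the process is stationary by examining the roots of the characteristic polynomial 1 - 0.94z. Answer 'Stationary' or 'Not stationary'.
\text{Stationary}

The AR(p) characteristic polynomial is P(z) = 1 - 0.94z.
Stationarity requires all roots to lie outside the unit circle, i.e. |z| > 1 for every root.
This is linear in z: 1 + (-0.94) z = 0  =>  z = -1/(-0.94) = 1.06383,  |z| = 1.06383.
Moduli of all roots: 1.0638.
All moduli strictly greater than 1? Yes.
Verdict: Stationary.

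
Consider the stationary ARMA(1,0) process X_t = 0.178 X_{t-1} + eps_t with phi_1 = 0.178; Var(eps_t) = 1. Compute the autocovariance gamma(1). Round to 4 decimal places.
\gamma(1) = 0.1838

Multiply the model equation by X_{t-k} and take expectations. With theta_0 = psi_0 = 1 and psi_j the MA(infinity) weights, this gives
  gamma(k) - sum_i phi_i gamma(k-i) = c_k,
  c_k = sigma^2 * sum_{j=k..q} theta_j psi_{j-k}   (c_k = 0 for k > q),
using gamma(-m) = gamma(m).
Pure AR (q = 0): c_0 = sigma^2 = 1, c_k = 0 for k >= 1.
Equations for k = 0 and k = 1 (AR order 1):
  gamma(0) = phi_1 gamma(1) + c_0
  gamma(1) = phi_1 gamma(0) + c_1
Substituting the second into the first: gamma(0) (1 - phi_1^2) = c_0 + phi_1 c_1, so
  gamma(0) = c_0 / (1 - phi_1^2) = 1 / (1 - (0.178)^2) = 1 / 0.968316 = 1.032721.
  gamma(1) = phi_1 gamma(0) = (0.178)(1.032721) = 0.183824.
Therefore gamma(1) = 0.1838 (to 4 decimal places).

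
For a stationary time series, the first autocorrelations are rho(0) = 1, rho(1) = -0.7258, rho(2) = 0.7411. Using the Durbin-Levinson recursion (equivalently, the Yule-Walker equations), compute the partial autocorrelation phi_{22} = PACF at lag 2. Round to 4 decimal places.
\phi_{22} = 0.4529

The PACF at lag k is phi_{kk}, the last component of the solution
to the Yule-Walker system G_k phi = r_k where
  (G_k)_{ij} = rho(|i - j|), (r_k)_i = rho(i), i,j = 1..k.
Equivalently, Durbin-Levinson gives phi_{kk} iteratively:
  phi_{11} = rho(1)
  phi_{kk} = [rho(k) - sum_{j=1..k-1} phi_{k-1,j} rho(k-j)]
            / [1 - sum_{j=1..k-1} phi_{k-1,j} rho(j)],
  phi_{k,j} = phi_{k-1,j} - phi_{kk} phi_{k-1,k-j},  j = 1..k-1.
Step k = 1:
  phi_11 = rho(1) = -0.7258.
Step k = 2:
  phi_22 = [rho(2) - phi_11 rho(1)] / [1 - phi_11 rho(1)] = [0.7411 - (-0.7258)(-0.7258)] / [1 - (-0.7258)(-0.7258)]
         = 0.21431436 / 0.47321436 = 0.4529.
Therefore phi_{22} = 0.4529.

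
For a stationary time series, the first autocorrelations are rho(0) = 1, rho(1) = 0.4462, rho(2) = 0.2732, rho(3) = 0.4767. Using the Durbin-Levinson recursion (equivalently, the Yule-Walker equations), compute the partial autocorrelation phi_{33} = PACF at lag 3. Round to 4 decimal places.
\phi_{33} = 0.4090

The PACF at lag k is phi_{kk}, the last component of the solution
to the Yule-Walker system G_k phi = r_k where
  (G_k)_{ij} = rho(|i - j|), (r_k)_i = rho(i), i,j = 1..k.
Equivalently, Durbin-Levinson gives phi_{kk} iteratively:
  phi_{11} = rho(1)
  phi_{kk} = [rho(k) - sum_{j=1..k-1} phi_{k-1,j} rho(k-j)]
            / [1 - sum_{j=1..k-1} phi_{k-1,j} rho(j)],
  phi_{k,j} = phi_{k-1,j} - phi_{kk} phi_{k-1,k-j},  j = 1..k-1.
Step k = 1:
  phi_11 = rho(1) = 0.4462.
Step k = 2:
  phi_22 = [rho(2) - phi_11 rho(1)] / [1 - phi_11 rho(1)] = [0.2732 - (0.4462)(0.4462)] / [1 - (0.4462)(0.4462)]
         = 0.07410556 / 0.80090556 = 0.092527.
  Update: phi_21 = phi_11 - phi_22 phi_11 = 0.4462 - (0.092527)(0.4462) = 0.404914.
Step k = 3:
  phi_33 = [rho(3) - phi_21 rho(2) - phi_22 rho(1)] / [1 - phi_21 rho(1) - phi_22 rho(2)]
    numerator   = 0.4767 - (0.404914)(0.2732) - (0.092527)(0.4462) = 0.32479175
    denominator = 1 - (0.404914)(0.4462) - (0.092527)(0.2732) = 0.79404878
  phi_33 = 0.32479175 / 0.79404878 = 0.409.
Therefore phi_{33} = 0.4090.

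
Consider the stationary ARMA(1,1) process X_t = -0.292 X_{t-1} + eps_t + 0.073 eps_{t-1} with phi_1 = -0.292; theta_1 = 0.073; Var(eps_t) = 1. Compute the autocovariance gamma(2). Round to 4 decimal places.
\gamma(2) = 0.0684

Multiply the model equation by X_{t-k} and take expectations. With theta_0 = psi_0 = 1 and psi_j the MA(infinity) weights, this gives
  gamma(k) - sum_i phi_i gamma(k-i) = c_k,
  c_k = sigma^2 * sum_{j=k..q} theta_j psi_{j-k}   (c_k = 0 for k > q),
using gamma(-m) = gamma(m).
psi-weights needed (psi_j = theta_j + sum_i phi_i psi_{j-i}):
  psi_1 = theta_1 + phi_1 = 0.073 + (-0.292) = -0.219
Right-hand sides:
  c_0 = sigma^2 (1 + theta_1 psi_1) = 1 * (1 + (0.073)(-0.219)) = 1 * 0.984013 = 0.984013
  c_1 = sigma^2 theta_1 = 1 * (0.073) = 0.073
  c_2 = 0
Equations for k = 0 and k = 1 (AR order 1):
  gamma(0) = phi_1 gamma(1) + c_0
  gamma(1) = phi_1 gamma(0) + c_1
Substituting the second into the first: gamma(0) (1 - phi_1^2) = c_0 + phi_1 c_1, so
  gamma(0) = (c_0 + phi_1 c_1) / (1 - phi_1^2) = (0.984013 + (-0.292)(0.073)) / (1 - (-0.292)^2) = 0.962697 / 0.914736 = 1.052432.
  gamma(1) = phi_1 gamma(0) + c_1 = (-0.292)(1.052432) + (0.073) = -0.23431.
For k = 2 (> q): gamma(2) = phi_1 gamma(1) = (-0.292)(-0.23431) = 0.068419.
Therefore gamma(2) = 0.0684 (to 4 decimal places).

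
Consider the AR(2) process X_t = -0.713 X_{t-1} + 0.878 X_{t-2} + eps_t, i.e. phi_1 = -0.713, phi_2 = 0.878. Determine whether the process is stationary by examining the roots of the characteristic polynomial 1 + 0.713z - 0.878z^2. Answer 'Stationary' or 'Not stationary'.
\text{Not stationary}

The AR(p) characteristic polynomial is P(z) = 1 + 0.713z - 0.878z^2.
Stationarity requires all roots to lie outside the unit circle, i.e. |z| > 1 for every root.
Set 1 + (0.713) z + (-0.878) z^2 = 0, i.e. a z^2 + b z + c = 0 with a = -0.878, b = 0.713, c = 1.
Discriminant D = b^2 - 4ac = (0.713)^2 - 4*(-0.878)*1 = 0.508369 - (-3.512) = 4.020369.
D >= 0, so the roots are real: z = (-b +/- sqrt(D)) / (2a) = (-0.713 +/- 2.005086) / (-1.756).
  z_1 = (-0.713 + 2.005086) / (-1.756) = -0.7358,   |z_1| = 0.7358.
  z_2 = (-0.713 - 2.005086) / (-1.756) = 1.5479,   |z_2| = 1.5479.
Moduli of all roots: 0.7358, 1.5479.
All moduli strictly greater than 1? No.
Verdict: Not stationary.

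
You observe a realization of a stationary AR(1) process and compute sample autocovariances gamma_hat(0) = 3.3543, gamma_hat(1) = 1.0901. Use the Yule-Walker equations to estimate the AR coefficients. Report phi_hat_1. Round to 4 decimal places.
\hat\phi_{1} = 0.3250

The Yule-Walker equations for an AR(p) process read, in matrix form,
  Gamma_p phi = r_p,   with   (Gamma_p)_{ij} = gamma(|i - j|),
                       (r_p)_i = gamma(i),   i,j = 1..p.
Substitute the sample gammas (Toeplitz matrix and right-hand side of size 1):
  Gamma_p = [[3.3543]]
  r_p     = [1.0901]
With p = 1 this is the single equation gamma(0) phi_1 = gamma(1):
  phi_hat_1 = gamma(1) / gamma(0) = 1.0901 / 3.3543 = 0.3250.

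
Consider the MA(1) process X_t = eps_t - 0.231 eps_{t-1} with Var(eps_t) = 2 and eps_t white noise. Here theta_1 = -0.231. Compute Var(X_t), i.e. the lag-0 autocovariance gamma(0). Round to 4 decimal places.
\gamma(0) = 2.1067

For an MA(q) process X_t = eps_t + sum_i theta_i eps_{t-i} with
Var(eps_t) = sigma^2, the variance is
  gamma(0) = sigma^2 * (1 + sum_i theta_i^2).
  sum_i theta_i^2 = (-0.231)^2 = 0.053361.
  gamma(0) = 2 * (1 + 0.053361) = 2 * 1.053361 = 2.106722, which rounds to 2.1067.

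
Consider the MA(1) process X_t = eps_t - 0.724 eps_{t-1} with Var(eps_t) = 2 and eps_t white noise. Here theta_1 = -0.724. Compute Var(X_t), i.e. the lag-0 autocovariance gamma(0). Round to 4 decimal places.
\gamma(0) = 3.0484

For an MA(q) process X_t = eps_t + sum_i theta_i eps_{t-i} with
Var(eps_t) = sigma^2, the variance is
  gamma(0) = sigma^2 * (1 + sum_i theta_i^2).
  sum_i theta_i^2 = (-0.724)^2 = 0.524176.
  gamma(0) = 2 * (1 + 0.524176) = 2 * 1.524176 = 3.048352, which rounds to 3.0484.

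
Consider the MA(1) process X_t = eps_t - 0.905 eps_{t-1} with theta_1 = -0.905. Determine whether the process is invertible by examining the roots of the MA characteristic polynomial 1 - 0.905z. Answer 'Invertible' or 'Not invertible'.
\text{Invertible}

The MA(q) characteristic polynomial is P(z) = 1 - 0.905z.
Invertibility requires all roots to lie outside the unit circle, i.e. |z| > 1 for every root.
This is linear in z: 1 + (-0.905) z = 0  =>  z = -1/(-0.905) = 1.104972,  |z| = 1.104972.
Moduli of all roots: 1.1050.
All moduli strictly greater than 1? Yes.
Verdict: Invertible.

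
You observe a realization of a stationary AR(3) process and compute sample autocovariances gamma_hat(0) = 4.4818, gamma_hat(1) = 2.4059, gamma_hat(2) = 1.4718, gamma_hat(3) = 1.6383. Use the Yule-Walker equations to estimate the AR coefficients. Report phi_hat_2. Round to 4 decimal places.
\hat\phi_{2} = -0.0640

The Yule-Walker equations for an AR(p) process read, in matrix form,
  Gamma_p phi = r_p,   with   (Gamma_p)_{ij} = gamma(|i - j|),
                       (r_p)_i = gamma(i),   i,j = 1..p.
Substitute the sample gammas (Toeplitz matrix and right-hand side of size 3):
  Gamma_p = [[4.4818, 2.4059, 1.4718], [2.4059, 4.4818, 2.4059], [1.4718, 2.4059, 4.4818]]
  r_p     = [2.4059, 1.4718, 1.6383]
Written out (R1..R3):
  (R1) 4.4818 phi_1 + 2.4059 phi_2 + 1.4718 phi_3 = 2.4059
  (R2) 2.4059 phi_1 + 4.4818 phi_2 + 2.4059 phi_3 = 1.4718
  (R3) 1.4718 phi_1 + 2.4059 phi_2 + 4.4818 phi_3 = 1.6383
Gaussian elimination:
  R2 <- R2 - (2.4059/4.4818) R1 = R2 - (0.536816) R1:  3.190275 phi_2 + 1.615815 phi_3 = 0.180275
  R3 <- R3 - (1.4718/4.4818) R1 = R3 - (0.328395) R1:  1.615815 phi_2 + 3.998468 phi_3 = 0.848215
  R3 <- R3 - (1.615815/3.190275) R2 = R3 - (0.506481) R2:  3.180088 phi_3 = 0.756909
Back-substitution:
  phi_hat_3 = 0.756909 / 3.180088 = 0.238015
  phi_hat_2 = (0.180275 - (1.615815)(0.238015)) / 3.190275 = -0.064042
  phi_hat_1 = (2.4059 - (2.4059)(-0.064042) - (1.4718)(0.238015)) / 4.4818 = 0.493032
So phi_hat = [0.4930, -0.0640, 0.2380].
Therefore phi_hat_2 = -0.0640.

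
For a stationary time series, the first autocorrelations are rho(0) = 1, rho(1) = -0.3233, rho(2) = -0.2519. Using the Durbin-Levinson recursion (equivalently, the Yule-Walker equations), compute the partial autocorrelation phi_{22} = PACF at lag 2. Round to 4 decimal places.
\phi_{22} = -0.3980

The PACF at lag k is phi_{kk}, the last component of the solution
to the Yule-Walker system G_k phi = r_k where
  (G_k)_{ij} = rho(|i - j|), (r_k)_i = rho(i), i,j = 1..k.
Equivalently, Durbin-Levinson gives phi_{kk} iteratively:
  phi_{11} = rho(1)
  phi_{kk} = [rho(k) - sum_{j=1..k-1} phi_{k-1,j} rho(k-j)]
            / [1 - sum_{j=1..k-1} phi_{k-1,j} rho(j)],
  phi_{k,j} = phi_{k-1,j} - phi_{kk} phi_{k-1,k-j},  j = 1..k-1.
Step k = 1:
  phi_11 = rho(1) = -0.3233.
Step k = 2:
  phi_22 = [rho(2) - phi_11 rho(1)] / [1 - phi_11 rho(1)] = [-0.2519 - (-0.3233)(-0.3233)] / [1 - (-0.3233)(-0.3233)]
         = -0.35642289 / 0.89547711 = -0.398.
Therefore phi_{22} = -0.3980.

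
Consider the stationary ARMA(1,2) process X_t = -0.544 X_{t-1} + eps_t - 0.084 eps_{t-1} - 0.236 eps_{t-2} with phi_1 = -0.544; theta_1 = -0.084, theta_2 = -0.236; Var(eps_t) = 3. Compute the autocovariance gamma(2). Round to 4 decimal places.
\gamma(2) = 0.4392

Multiply the model equation by X_{t-k} and take expectations. With theta_0 = psi_0 = 1 and psi_j the MA(infinity) weights, this gives
  gamma(k) - sum_i phi_i gamma(k-i) = c_k,
  c_k = sigma^2 * sum_{j=k..q} theta_j psi_{j-k}   (c_k = 0 for k > q),
using gamma(-m) = gamma(m).
psi-weights needed (psi_j = theta_j + sum_i phi_i psi_{j-i}):
  psi_1 = theta_1 + phi_1 = -0.084 + (-0.544) = -0.628
  psi_2 = theta_2 + phi_1 psi_1 = -0.236 + (-0.544)(-0.628) = 0.105632
Right-hand sides:
  c_0 = sigma^2 (1 + theta_1 psi_1 + theta_2 psi_2) = 3 * (1 + (-0.084)(-0.628) + (-0.236)(0.105632)) = 3 * 1.027823 = 3.083469
  c_1 = sigma^2 (theta_1 + theta_2 psi_1) = 3 * (-0.084 + (-0.236)(-0.628)) = 0.192624
  c_2 = sigma^2 theta_2 = 3 * (-0.236) = -0.708
Equations for k = 0 and k = 1 (AR order 1):
  gamma(0) = phi_1 gamma(1) + c_0
  gamma(1) = phi_1 gamma(0) + c_1
Substituting the second into the first: gamma(0) (1 - phi_1^2) = c_0 + phi_1 c_1, so
  gamma(0) = (c_0 + phi_1 c_1) / (1 - phi_1^2) = (3.083469 + (-0.544)(0.192624)) / (1 - (-0.544)^2) = 2.978681 / 0.704064 = 4.230696.
  gamma(1) = phi_1 gamma(0) + c_1 = (-0.544)(4.230696) + (0.192624) = -2.108875.
For k = 2: gamma(2) = phi_1 gamma(1) + c_2
  = (-0.544)(-2.108875) + (-0.708) = 0.439228.
Therefore gamma(2) = 0.4392 (to 4 decimal places).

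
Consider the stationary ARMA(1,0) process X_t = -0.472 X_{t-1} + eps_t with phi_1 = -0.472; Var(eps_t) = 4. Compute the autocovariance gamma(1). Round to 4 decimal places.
\gamma(1) = -2.4292

Multiply the model equation by X_{t-k} and take expectations. With theta_0 = psi_0 = 1 and psi_j the MA(infinity) weights, this gives
  gamma(k) - sum_i phi_i gamma(k-i) = c_k,
  c_k = sigma^2 * sum_{j=k..q} theta_j psi_{j-k}   (c_k = 0 for k > q),
using gamma(-m) = gamma(m).
Pure AR (q = 0): c_0 = sigma^2 = 4, c_k = 0 for k >= 1.
Equations for k = 0 and k = 1 (AR order 1):
  gamma(0) = phi_1 gamma(1) + c_0
  gamma(1) = phi_1 gamma(0) + c_1
Substituting the second into the first: gamma(0) (1 - phi_1^2) = c_0 + phi_1 c_1, so
  gamma(0) = c_0 / (1 - phi_1^2) = 4 / (1 - (-0.472)^2) = 4 / 0.777216 = 5.146574.
  gamma(1) = phi_1 gamma(0) = (-0.472)(5.146574) = -2.429183.
Therefore gamma(1) = -2.4292 (to 4 decimal places).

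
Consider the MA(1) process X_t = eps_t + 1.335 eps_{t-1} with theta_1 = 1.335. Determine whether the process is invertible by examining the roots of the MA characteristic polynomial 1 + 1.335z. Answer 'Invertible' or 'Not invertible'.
\text{Not invertible}

The MA(q) characteristic polynomial is P(z) = 1 + 1.335z.
Invertibility requires all roots to lie outside the unit circle, i.e. |z| > 1 for every root.
This is linear in z: 1 + (1.335) z = 0  =>  z = -1/(1.335) = -0.749064,  |z| = 0.749064.
Moduli of all roots: 0.7491.
All moduli strictly greater than 1? No.
Verdict: Not invertible.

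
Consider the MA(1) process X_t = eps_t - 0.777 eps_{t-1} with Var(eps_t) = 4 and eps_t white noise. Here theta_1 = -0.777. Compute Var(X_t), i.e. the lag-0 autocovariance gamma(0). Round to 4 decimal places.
\gamma(0) = 6.4149

For an MA(q) process X_t = eps_t + sum_i theta_i eps_{t-i} with
Var(eps_t) = sigma^2, the variance is
  gamma(0) = sigma^2 * (1 + sum_i theta_i^2).
  sum_i theta_i^2 = (-0.777)^2 = 0.603729.
  gamma(0) = 4 * (1 + 0.603729) = 4 * 1.603729 = 6.414916, which rounds to 6.4149.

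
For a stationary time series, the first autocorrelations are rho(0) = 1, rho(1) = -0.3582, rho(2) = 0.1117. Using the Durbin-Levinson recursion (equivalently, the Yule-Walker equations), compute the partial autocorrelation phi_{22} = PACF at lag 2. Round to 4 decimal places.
\phi_{22} = -0.0191

The PACF at lag k is phi_{kk}, the last component of the solution
to the Yule-Walker system G_k phi = r_k where
  (G_k)_{ij} = rho(|i - j|), (r_k)_i = rho(i), i,j = 1..k.
Equivalently, Durbin-Levinson gives phi_{kk} iteratively:
  phi_{11} = rho(1)
  phi_{kk} = [rho(k) - sum_{j=1..k-1} phi_{k-1,j} rho(k-j)]
            / [1 - sum_{j=1..k-1} phi_{k-1,j} rho(j)],
  phi_{k,j} = phi_{k-1,j} - phi_{kk} phi_{k-1,k-j},  j = 1..k-1.
Step k = 1:
  phi_11 = rho(1) = -0.3582.
Step k = 2:
  phi_22 = [rho(2) - phi_11 rho(1)] / [1 - phi_11 rho(1)] = [0.1117 - (-0.3582)(-0.3582)] / [1 - (-0.3582)(-0.3582)]
         = -0.01660724 / 0.87169276 = -0.0191.
Therefore phi_{22} = -0.0191.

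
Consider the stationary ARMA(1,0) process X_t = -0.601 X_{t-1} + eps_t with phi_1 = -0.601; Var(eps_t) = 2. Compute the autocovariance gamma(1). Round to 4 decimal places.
\gamma(1) = -1.8817

Multiply the model equation by X_{t-k} and take expectations. With theta_0 = psi_0 = 1 and psi_j the MA(infinity) weights, this gives
  gamma(k) - sum_i phi_i gamma(k-i) = c_k,
  c_k = sigma^2 * sum_{j=k..q} theta_j psi_{j-k}   (c_k = 0 for k > q),
using gamma(-m) = gamma(m).
Pure AR (q = 0): c_0 = sigma^2 = 2, c_k = 0 for k >= 1.
Equations for k = 0 and k = 1 (AR order 1):
  gamma(0) = phi_1 gamma(1) + c_0
  gamma(1) = phi_1 gamma(0) + c_1
Substituting the second into the first: gamma(0) (1 - phi_1^2) = c_0 + phi_1 c_1, so
  gamma(0) = c_0 / (1 - phi_1^2) = 2 / (1 - (-0.601)^2) = 2 / 0.638799 = 3.130875.
  gamma(1) = phi_1 gamma(0) = (-0.601)(3.130875) = -1.881656.
Therefore gamma(1) = -1.8817 (to 4 decimal places).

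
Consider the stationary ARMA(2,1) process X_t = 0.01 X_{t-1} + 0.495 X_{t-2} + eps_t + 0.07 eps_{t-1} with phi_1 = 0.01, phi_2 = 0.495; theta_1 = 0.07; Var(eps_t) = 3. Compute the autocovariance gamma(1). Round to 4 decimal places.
\gamma(1) = 0.4952

Multiply the model equation by X_{t-k} and take expectations. With theta_0 = psi_0 = 1 and psi_j the MA(infinity) weights, this gives
  gamma(k) - sum_i phi_i gamma(k-i) = c_k,
  c_k = sigma^2 * sum_{j=k..q} theta_j psi_{j-k}   (c_k = 0 for k > q),
using gamma(-m) = gamma(m).
psi-weights needed (psi_j = theta_j + sum_i phi_i psi_{j-i}):
  psi_1 = theta_1 + phi_1 = 0.07 + (0.01) = 0.08
Right-hand sides:
  c_0 = sigma^2 (1 + theta_1 psi_1) = 3 * (1 + (0.07)(0.08)) = 3 * 1.0056 = 3.0168
  c_1 = sigma^2 theta_1 = 3 * (0.07) = 0.21
  c_2 = 0
Equations for k = 0, 1, 2 (AR order 2, c_2 = 0):
  (E0) gamma(0) = phi_1 gamma(1) + phi_2 gamma(2) + c_0
  (E1) gamma(1) = phi_1 gamma(0) + phi_2 gamma(1) + c_1
  (E2) gamma(2) = phi_1 gamma(1) + phi_2 gamma(0)
From (E1): gamma(1) = A gamma(0) + B with
  A = phi_1 / (1 - phi_2) = 0.01 / 0.505 = 0.019802,   B = c_1 / (1 - phi_2) = 0.21 / 0.505 = 0.415842.
Insert (E2) into (E0): gamma(0) (1 - phi_2^2) = phi_1 (1 + phi_2) gamma(1) + c_0.
  phi_1 (1 + phi_2) = (0.01)(1.495) = 0.01495,   1 - phi_2^2 = 0.754975.
Replace gamma(1) by A gamma(0) + B and collect gamma(0):
  gamma(0) [0.754975 - (0.01495)(0.019802)] = (0.01495)(0.415842) + 3.0168
  gamma(0) * 0.754679 = 3.023017
  gamma(0) = 3.023017 / 0.754679 = 4.005699.
  gamma(1) = A gamma(0) + B = (0.019802)(4.005699) + (0.415842) = 0.495162.
Therefore gamma(1) = 0.4952 (to 4 decimal places).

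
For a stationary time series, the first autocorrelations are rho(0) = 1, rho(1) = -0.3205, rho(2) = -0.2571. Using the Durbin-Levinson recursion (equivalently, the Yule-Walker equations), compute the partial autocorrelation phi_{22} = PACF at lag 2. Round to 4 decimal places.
\phi_{22} = -0.4010

The PACF at lag k is phi_{kk}, the last component of the solution
to the Yule-Walker system G_k phi = r_k where
  (G_k)_{ij} = rho(|i - j|), (r_k)_i = rho(i), i,j = 1..k.
Equivalently, Durbin-Levinson gives phi_{kk} iteratively:
  phi_{11} = rho(1)
  phi_{kk} = [rho(k) - sum_{j=1..k-1} phi_{k-1,j} rho(k-j)]
            / [1 - sum_{j=1..k-1} phi_{k-1,j} rho(j)],
  phi_{k,j} = phi_{k-1,j} - phi_{kk} phi_{k-1,k-j},  j = 1..k-1.
Step k = 1:
  phi_11 = rho(1) = -0.3205.
Step k = 2:
  phi_22 = [rho(2) - phi_11 rho(1)] / [1 - phi_11 rho(1)] = [-0.2571 - (-0.3205)(-0.3205)] / [1 - (-0.3205)(-0.3205)]
         = -0.35982025 / 0.89727975 = -0.401.
Therefore phi_{22} = -0.4010.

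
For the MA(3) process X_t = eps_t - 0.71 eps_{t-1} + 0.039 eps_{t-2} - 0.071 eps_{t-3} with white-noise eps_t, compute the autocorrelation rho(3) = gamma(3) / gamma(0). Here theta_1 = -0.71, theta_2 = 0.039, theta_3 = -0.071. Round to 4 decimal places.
\rho(3) = -0.0470

For an MA(q) process with theta_0 = 1, the autocovariance is
  gamma(k) = sigma^2 * sum_{i=0..q-k} theta_i * theta_{i+k},
and rho(k) = gamma(k) / gamma(0). Sigma^2 cancels.
  numerator   = (1)*(-0.071) = -0.071.
  denominator = (1)^2 + (-0.71)^2 + (0.039)^2 + (-0.071)^2 = 1.510662.
  rho(3) = -0.071 / 1.510662 = -0.0470.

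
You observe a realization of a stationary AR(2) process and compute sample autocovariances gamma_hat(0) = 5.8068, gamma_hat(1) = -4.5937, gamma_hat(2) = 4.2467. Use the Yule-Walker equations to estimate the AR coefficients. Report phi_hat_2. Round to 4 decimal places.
\hat\phi_{2} = 0.2820

The Yule-Walker equations for an AR(p) process read, in matrix form,
  Gamma_p phi = r_p,   with   (Gamma_p)_{ij} = gamma(|i - j|),
                       (r_p)_i = gamma(i),   i,j = 1..p.
Substitute the sample gammas (Toeplitz matrix and right-hand side of size 2):
  Gamma_p = [[5.8068, -4.5937], [-4.5937, 5.8068]]
  r_p     = [-4.5937, 4.2467]
Written out:
  5.8068 phi_1 - 4.5937 phi_2 = -4.5937
  -4.5937 phi_1 + 5.8068 phi_2 = 4.2467
Solve by Cramer's rule:
  det = gamma(0)^2 - gamma(1)^2 = (5.8068)^2 - (-4.5937)^2 = 33.71892624 - 21.10207969 = 12.61684655
  phi_hat_1 = [gamma(1) gamma(0) - gamma(1) gamma(2)] / det = [(-4.5937)(5.8068) - (-4.5937)(4.2467)] / 12.61684655 = -7.16663137 / 12.61684655 = -0.568
  phi_hat_2 = [gamma(0) gamma(2) - gamma(1)^2] / det = [(5.8068)(4.2467) - (-4.5937)^2] / 12.61684655 = 3.55765787 / 12.61684655 = 0.282
So phi_hat = [-0.5680, 0.2820].
Therefore phi_hat_2 = 0.2820.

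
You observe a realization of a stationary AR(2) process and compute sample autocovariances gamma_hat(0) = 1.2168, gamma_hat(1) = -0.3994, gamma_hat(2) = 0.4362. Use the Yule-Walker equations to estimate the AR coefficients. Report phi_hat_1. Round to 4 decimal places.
\hat\phi_{1} = -0.2360

The Yule-Walker equations for an AR(p) process read, in matrix form,
  Gamma_p phi = r_p,   with   (Gamma_p)_{ij} = gamma(|i - j|),
                       (r_p)_i = gamma(i),   i,j = 1..p.
Substitute the sample gammas (Toeplitz matrix and right-hand side of size 2):
  Gamma_p = [[1.2168, -0.3994], [-0.3994, 1.2168]]
  r_p     = [-0.3994, 0.4362]
Written out:
  1.2168 phi_1 - 0.3994 phi_2 = -0.3994
  -0.3994 phi_1 + 1.2168 phi_2 = 0.4362
Solve by Cramer's rule:
  det = gamma(0)^2 - gamma(1)^2 = (1.2168)^2 - (-0.3994)^2 = 1.48060224 - 0.15952036 = 1.32108188
  phi_hat_1 = [gamma(1) gamma(0) - gamma(1) gamma(2)] / det = [(-0.3994)(1.2168) - (-0.3994)(0.4362)] / 1.32108188 = -0.31177164 / 1.32108188 = -0.236
  phi_hat_2 = [gamma(0) gamma(2) - gamma(1)^2] / det = [(1.2168)(0.4362) - (-0.3994)^2] / 1.32108188 = 0.3712478 / 1.32108188 = 0.281
So phi_hat = [-0.2360, 0.2810].
Therefore phi_hat_1 = -0.2360.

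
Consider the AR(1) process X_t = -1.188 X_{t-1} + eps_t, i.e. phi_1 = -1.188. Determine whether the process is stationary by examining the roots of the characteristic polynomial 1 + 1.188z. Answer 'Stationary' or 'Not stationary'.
\text{Not stationary}

The AR(p) characteristic polynomial is P(z) = 1 + 1.188z.
Stationarity requires all roots to lie outside the unit circle, i.e. |z| > 1 for every root.
This is linear in z: 1 + (1.188) z = 0  =>  z = -1/(1.188) = -0.841751,  |z| = 0.841751.
Moduli of all roots: 0.8418.
All moduli strictly greater than 1? No.
Verdict: Not stationary.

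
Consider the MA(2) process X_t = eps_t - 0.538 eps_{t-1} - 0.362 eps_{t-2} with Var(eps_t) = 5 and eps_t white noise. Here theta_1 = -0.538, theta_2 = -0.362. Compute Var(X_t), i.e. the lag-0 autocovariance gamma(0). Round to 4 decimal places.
\gamma(0) = 7.1024

For an MA(q) process X_t = eps_t + sum_i theta_i eps_{t-i} with
Var(eps_t) = sigma^2, the variance is
  gamma(0) = sigma^2 * (1 + sum_i theta_i^2).
  sum_i theta_i^2 = (-0.538)^2 + (-0.362)^2 = 0.289444 + 0.131044 = 0.420488.
  gamma(0) = 5 * (1 + 0.420488) = 5 * 1.420488 = 7.10244, which rounds to 7.1024.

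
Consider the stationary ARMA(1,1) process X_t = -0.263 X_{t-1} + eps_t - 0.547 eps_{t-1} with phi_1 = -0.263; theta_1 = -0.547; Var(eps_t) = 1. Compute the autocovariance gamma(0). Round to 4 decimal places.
\gamma(0) = 1.7049

Multiply the model equation by X_{t-k} and take expectations. With theta_0 = psi_0 = 1 and psi_j the MA(infinity) weights, this gives
  gamma(k) - sum_i phi_i gamma(k-i) = c_k,
  c_k = sigma^2 * sum_{j=k..q} theta_j psi_{j-k}   (c_k = 0 for k > q),
using gamma(-m) = gamma(m).
psi-weights needed (psi_j = theta_j + sum_i phi_i psi_{j-i}):
  psi_1 = theta_1 + phi_1 = -0.547 + (-0.263) = -0.81
Right-hand sides:
  c_0 = sigma^2 (1 + theta_1 psi_1) = 1 * (1 + (-0.547)(-0.81)) = 1 * 1.44307 = 1.44307
  c_1 = sigma^2 theta_1 = 1 * (-0.547) = -0.547
  c_2 = 0
Equations for k = 0 and k = 1 (AR order 1):
  gamma(0) = phi_1 gamma(1) + c_0
  gamma(1) = phi_1 gamma(0) + c_1
Substituting the second into the first: gamma(0) (1 - phi_1^2) = c_0 + phi_1 c_1, so
  gamma(0) = (c_0 + phi_1 c_1) / (1 - phi_1^2) = (1.44307 + (-0.263)(-0.547)) / (1 - (-0.263)^2) = 1.586931 / 0.930831 = 1.704854.
Therefore gamma(0) = 1.7049 (to 4 decimal places).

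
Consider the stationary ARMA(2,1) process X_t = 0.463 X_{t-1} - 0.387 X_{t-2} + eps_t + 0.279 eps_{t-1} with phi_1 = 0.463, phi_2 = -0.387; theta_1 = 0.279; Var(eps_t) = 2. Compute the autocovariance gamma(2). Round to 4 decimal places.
\gamma(2) = -0.5916

Multiply the model equation by X_{t-k} and take expectations. With theta_0 = psi_0 = 1 and psi_j the MA(infinity) weights, this gives
  gamma(k) - sum_i phi_i gamma(k-i) = c_k,
  c_k = sigma^2 * sum_{j=k..q} theta_j psi_{j-k}   (c_k = 0 for k > q),
using gamma(-m) = gamma(m).
psi-weights needed (psi_j = theta_j + sum_i phi_i psi_{j-i}):
  psi_1 = theta_1 + phi_1 = 0.279 + (0.463) = 0.742
Right-hand sides:
  c_0 = sigma^2 (1 + theta_1 psi_1) = 2 * (1 + (0.279)(0.742)) = 2 * 1.207018 = 2.414036
  c_1 = sigma^2 theta_1 = 2 * (0.279) = 0.558
  c_2 = 0
Equations for k = 0, 1, 2 (AR order 2, c_2 = 0):
  (E0) gamma(0) = phi_1 gamma(1) + phi_2 gamma(2) + c_0
  (E1) gamma(1) = phi_1 gamma(0) + phi_2 gamma(1) + c_1
  (E2) gamma(2) = phi_1 gamma(1) + phi_2 gamma(0)
From (E1): gamma(1) = A gamma(0) + B with
  A = phi_1 / (1 - phi_2) = 0.463 / 1.387 = 0.333814,   B = c_1 / (1 - phi_2) = 0.558 / 1.387 = 0.402307.
Insert (E2) into (E0): gamma(0) (1 - phi_2^2) = phi_1 (1 + phi_2) gamma(1) + c_0.
  phi_1 (1 + phi_2) = (0.463)(0.613) = 0.283819,   1 - phi_2^2 = 0.850231.
Replace gamma(1) by A gamma(0) + B and collect gamma(0):
  gamma(0) [0.850231 - (0.283819)(0.333814)] = (0.283819)(0.402307) + 2.414036
  gamma(0) * 0.755488 = 2.528218
  gamma(0) = 2.528218 / 0.755488 = 3.34647.
  gamma(1) = A gamma(0) + B = (0.333814)(3.34647) + (0.402307) = 1.519405.
  gamma(2) = phi_1 gamma(1) + phi_2 gamma(0) = (0.463)(1.519405) + (-0.387)(3.34647) = -0.591599.
Therefore gamma(2) = -0.5916 (to 4 decimal places).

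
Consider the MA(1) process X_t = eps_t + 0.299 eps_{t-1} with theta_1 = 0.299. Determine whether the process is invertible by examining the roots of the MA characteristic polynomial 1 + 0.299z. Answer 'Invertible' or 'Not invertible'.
\text{Invertible}

The MA(q) characteristic polynomial is P(z) = 1 + 0.299z.
Invertibility requires all roots to lie outside the unit circle, i.e. |z| > 1 for every root.
This is linear in z: 1 + (0.299) z = 0  =>  z = -1/(0.299) = -3.344482,  |z| = 3.344482.
Moduli of all roots: 3.3445.
All moduli strictly greater than 1? Yes.
Verdict: Invertible.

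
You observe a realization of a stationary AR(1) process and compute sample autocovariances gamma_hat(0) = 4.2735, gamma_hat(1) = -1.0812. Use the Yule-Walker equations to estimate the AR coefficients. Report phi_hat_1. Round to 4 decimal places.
\hat\phi_{1} = -0.2530

The Yule-Walker equations for an AR(p) process read, in matrix form,
  Gamma_p phi = r_p,   with   (Gamma_p)_{ij} = gamma(|i - j|),
                       (r_p)_i = gamma(i),   i,j = 1..p.
Substitute the sample gammas (Toeplitz matrix and right-hand side of size 1):
  Gamma_p = [[4.2735]]
  r_p     = [-1.0812]
With p = 1 this is the single equation gamma(0) phi_1 = gamma(1):
  phi_hat_1 = gamma(1) / gamma(0) = -1.0812 / 4.2735 = -0.2530.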